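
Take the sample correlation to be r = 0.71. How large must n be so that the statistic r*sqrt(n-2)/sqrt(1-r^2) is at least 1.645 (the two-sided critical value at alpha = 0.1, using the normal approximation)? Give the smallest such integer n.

5

Need r·√(n−2)/√(1−r²) ≥ 1.645
√(n−2) ≥ 1.645·√(1−0.5041) / 0.71 = 1.645·0.704202 / 0.71 = 1.6316
n−2 ≥ 2.6621  ⇒  n ≥ 4.6621
Smallest integer n = 5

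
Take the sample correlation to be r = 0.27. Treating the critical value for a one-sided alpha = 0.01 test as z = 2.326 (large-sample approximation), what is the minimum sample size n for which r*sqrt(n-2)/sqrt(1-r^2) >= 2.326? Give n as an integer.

71

r√(n−2)/√(1−r²) ≥ 2.326  ⇔  n−2 ≥ (2.326)²·(1−r²)/r²
(1−r²)/r² = (1−0.0729)/0.0729 = 12.7174
n ≥ 2 + 5.410276·12.7174 = 2 + 68.8046 = 70.8046
⌈70.8046⌉ = 71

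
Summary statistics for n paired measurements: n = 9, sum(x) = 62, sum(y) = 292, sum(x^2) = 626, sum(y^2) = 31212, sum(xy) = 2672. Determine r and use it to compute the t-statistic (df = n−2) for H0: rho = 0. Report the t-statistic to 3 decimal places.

Numerator: nΣxy − (Σx)(Σy) = 9·2672 − (62)(292) = 5944
Denominator: √[(nΣx²−(Σx)²)(nΣy²−(Σy)²)]
  nΣx²−(Σx)² = 9·626 − 3844 = 1790;  nΣy²−(Σy)² = 9·31212 − 85264 = 195644
  √(1790·195644) = √350202760 = 18713.7051
r = 5944 / 18713.7051 = 0.3176
t = r·√(n−2)/√(1−r²) = 0.3176·√7 / √(1−0.100870) = 0.840291 / 0.948225 = 0.886

0.886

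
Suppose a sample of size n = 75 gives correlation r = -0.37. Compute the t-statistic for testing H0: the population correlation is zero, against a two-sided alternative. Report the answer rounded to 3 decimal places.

-3.403

t = r·√(n−2) / √(1−r²) with r = -0.37, n = 75
  = -0.37·√73 / √(1 − 0.1369)
  = -0.37·8.544004 / 0.929032
  = -3.161281 / 0.929032 = -3.403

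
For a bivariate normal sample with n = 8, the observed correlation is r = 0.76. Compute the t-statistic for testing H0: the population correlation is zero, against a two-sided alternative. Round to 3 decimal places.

2.864

1 − r² = 1 − 0.5776 = 0.4224;  √(1−r²) = 0.649923
√(n−2) = √6 = 2.449490
t = r·√(n−2)/√(1−r²) = 0.76 · 2.449490 / 0.649923 = 2.864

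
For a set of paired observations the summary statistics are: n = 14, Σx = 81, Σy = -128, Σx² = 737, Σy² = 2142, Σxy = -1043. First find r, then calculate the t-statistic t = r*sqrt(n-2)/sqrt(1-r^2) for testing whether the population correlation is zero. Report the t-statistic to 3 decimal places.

-2.546

Numerator: nΣxy − (Σx)(Σy) = 14·(-1043) − (81)(-128) = -4234
Denominator: √[(nΣx²−(Σx)²)(nΣy²−(Σy)²)]
  nΣx²−(Σx)² = 14·737 − 6561 = 3757;  nΣy²−(Σy)² = 14·2142 − 16384 = 13604
  √(3757·13604) = √51110228 = 7149.1418
r = -4234 / 7149.1418 = -0.5922
t = r·√(n−2)/√(1−r²) = -0.5922·√12 / √(1−0.350701) = -2.051441 / 0.805791 = -2.546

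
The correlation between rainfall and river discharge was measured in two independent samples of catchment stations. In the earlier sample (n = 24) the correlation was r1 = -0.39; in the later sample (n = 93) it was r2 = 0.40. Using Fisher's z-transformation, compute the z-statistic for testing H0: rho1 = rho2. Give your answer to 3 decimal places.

-3.447

z1 = atanh(-0.39) = -0.411800,  z2 = atanh(0.40) = 0.423649
SE = √(1/(n1−3) + 1/(n2−3)) = √(1/21 + 1/90) = √(0.0476190 + 0.0111111) = √0.0587301 = 0.242343
z = (z1 − z2)/SE = (-0.411800 − 0.423649) / 0.242343 = -0.835449 / 0.242343 = -3.447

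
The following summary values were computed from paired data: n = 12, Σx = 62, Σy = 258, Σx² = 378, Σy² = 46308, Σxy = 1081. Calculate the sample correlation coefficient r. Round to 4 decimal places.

S_xy = nΣxy − ΣxΣy = 12·1081 − 62·258 = 12972 − 15996 = -3024
S_xx = nΣx² − (Σx)² = 12·378 − 62² = 4536 − 3844 = 692
S_yy = nΣy² − (Σy)² = 12·46308 − 258² = 555696 − 66564 = 489132
r = S_xy / √(S_xx·S_yy) = -3024 / √(692·489132) = -3024 / √338479344 = -3024 / 18397.8081 = -0.1644

-0.1644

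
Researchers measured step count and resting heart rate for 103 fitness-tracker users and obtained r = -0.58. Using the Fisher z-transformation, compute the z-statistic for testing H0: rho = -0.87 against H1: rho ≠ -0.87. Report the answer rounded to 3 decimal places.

6.706

Fisher z: atanh(-0.58) = -0.662463, atanh(-0.87) = -1.333080
z = (z_r − z_0)·√(n−3) = (-0.662463 − (-1.333080))·√100 = 0.670617 · 10.000000 = 6.706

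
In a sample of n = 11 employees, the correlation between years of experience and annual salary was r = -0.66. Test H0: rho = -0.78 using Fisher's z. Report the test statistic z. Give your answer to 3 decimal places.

0.714

z_r = atanh(-0.66) = -0.792814,  z_0 = atanh(-0.78) = -1.045371
SE = 1/√(n−3) = 1/√8 = 0.353553
z = (z_r − z_0)/SE = (-0.792814 − (-1.045371)) / 0.353553 = 0.252557 / 0.353553 = 0.714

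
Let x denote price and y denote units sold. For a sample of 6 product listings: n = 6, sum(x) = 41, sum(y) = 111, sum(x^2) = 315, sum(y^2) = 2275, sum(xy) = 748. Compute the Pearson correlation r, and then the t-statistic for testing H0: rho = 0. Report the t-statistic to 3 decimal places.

-0.241

S_xy = nΣxy − ΣxΣy = 6·748 − 41·111 = 4488 − 4551 = -63
S_xx = nΣx² − (Σx)² = 6·315 − 41² = 1890 − 1681 = 209
S_yy = nΣy² − (Σy)² = 6·2275 − 111² = 13650 − 12321 = 1329
r = S_xy / √(S_xx·S_yy) = -63 / √(209·1329) = -63 / √277761 = -63 / 527.0304 = -0.1195
t = r·√(n−2)/√(1−r²) = -0.1195·√4 / √(1−0.014280) = -0.239000 / 0.992834 = -0.241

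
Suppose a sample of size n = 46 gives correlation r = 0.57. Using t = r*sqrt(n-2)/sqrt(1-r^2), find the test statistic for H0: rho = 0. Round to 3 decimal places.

t = r·√(n−2) / √(1−r²) with r = 0.57, n = 46
  = 0.57·√44 / √(1 − 0.3249)
  = 0.57·6.633250 / 0.821645
  = 3.780952 / 0.821645 = 4.602

4.602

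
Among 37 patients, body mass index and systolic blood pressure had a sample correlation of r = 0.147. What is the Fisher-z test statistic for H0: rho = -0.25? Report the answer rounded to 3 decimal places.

2.353

z_r = atanh(0.147) = 0.148073,  z_0 = atanh(-0.25) = -0.255413
SE = 1/√(n−3) = 1/√34 = 0.171499
z = (z_r − z_0)/SE = (0.148073 − (-0.255413)) / 0.171499 = 0.403486 / 0.171499 = 2.353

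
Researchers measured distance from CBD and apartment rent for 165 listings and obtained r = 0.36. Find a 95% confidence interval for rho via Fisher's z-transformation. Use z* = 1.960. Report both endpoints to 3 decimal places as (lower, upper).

(0.219, 0.486)

Fisher z: z_r = atanh(r) = ½·ln((1+0.36)/(1−0.36)) = 0.376886
SE(z) = 1/√(n−3) = 1/√162 = 0.078567
95% ⇒ z* = 1.960; margin = 1.960·0.078567 = 0.153991
CI on z-scale: (0.222895, 0.530877)
Back-transform: tanh(0.222895) = 0.219276, tanh(0.530877) = 0.486051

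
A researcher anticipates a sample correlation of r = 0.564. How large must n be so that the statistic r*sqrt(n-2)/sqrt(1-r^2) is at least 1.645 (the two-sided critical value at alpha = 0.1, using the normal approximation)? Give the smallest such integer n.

r√(n−2)/√(1−r²) ≥ 1.645  ⇔  n−2 ≥ (1.645)²·(1−r²)/r²
(1−r²)/r² = (1−0.318096)/0.318096 = 2.1437
n ≥ 2 + 2.706025·2.1437 = 2 + 5.8009 = 7.8009
⌈7.8009⌉ = 8

8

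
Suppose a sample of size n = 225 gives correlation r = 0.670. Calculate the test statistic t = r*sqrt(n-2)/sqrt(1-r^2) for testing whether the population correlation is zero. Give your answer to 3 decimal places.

13.478

t = r·√(n−2) / √(1−r²) with r = 0.670, n = 225
  = 0.670·√223 / √(1 − 0.448900)
  = 0.670·14.933185 / 0.742361
  = 10.005234 / 0.742361 = 13.478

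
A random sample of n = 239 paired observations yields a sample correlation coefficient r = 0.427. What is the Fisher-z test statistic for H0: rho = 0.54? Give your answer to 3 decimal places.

Fisher z: atanh(0.427) = 0.456222, atanh(0.54) = 0.604156
z = (z_r − z_0)·√(n−3) = (0.456222 − 0.604156)·√236 = -0.147934 · 15.362291 = -2.273

-2.273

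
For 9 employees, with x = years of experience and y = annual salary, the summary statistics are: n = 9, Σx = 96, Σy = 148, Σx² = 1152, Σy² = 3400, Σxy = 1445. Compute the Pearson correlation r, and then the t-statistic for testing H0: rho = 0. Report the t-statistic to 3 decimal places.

Numerator: nΣxy − (Σx)(Σy) = 9·1445 − (96)(148) = -1203
Denominator: √[(nΣx²−(Σx)²)(nΣy²−(Σy)²)]
  nΣx²−(Σx)² = 9·1152 − 9216 = 1152;  nΣy²−(Σy)² = 9·3400 − 21904 = 8696
  √(1152·8696) = √10017792 = 3165.0896
r = -1203 / 3165.0896 = -0.3801
t = r·√(n−2)/√(1−r²) = -0.3801·√7 / √(1−0.144476) = -1.005650 / 0.924945 = -1.087

-1.087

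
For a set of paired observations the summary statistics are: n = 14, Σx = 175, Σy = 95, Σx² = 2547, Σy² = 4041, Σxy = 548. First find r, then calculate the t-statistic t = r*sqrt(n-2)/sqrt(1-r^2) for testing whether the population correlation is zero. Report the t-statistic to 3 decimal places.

S_xy = nΣxy − ΣxΣy = 14·548 − 175·95 = 7672 − 16625 = -8953
S_xx = nΣx² − (Σx)² = 14·2547 − 175² = 35658 − 30625 = 5033
S_yy = nΣy² − (Σy)² = 14·4041 − 95² = 56574 − 9025 = 47549
r = S_xy / √(S_xx·S_yy) = -8953 / √(5033·47549) = -8953 / √239314117 = -8953 / 15469.7808 = -0.5787
t = r·√(n−2)/√(1−r²) = -0.5787·√12 / √(1−0.334894) = -2.004676 / 0.815540 = -2.458

-2.458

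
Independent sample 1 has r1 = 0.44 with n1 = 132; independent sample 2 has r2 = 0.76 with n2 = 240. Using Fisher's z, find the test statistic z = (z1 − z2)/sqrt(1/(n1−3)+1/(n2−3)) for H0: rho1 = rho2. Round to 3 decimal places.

Fisher z-transforms: z1 = atanh(0.44) = 0.472231, z2 = atanh(0.76) = 0.996215; difference d = -0.523984
Var(d) = 1/129 + 1/237 = 0.0077519 + 0.0042194 = 0.0119713
z = d/√Var(d) = -0.523984 / √0.0119713 = -0.523984 / 0.109413 = -4.789

-4.789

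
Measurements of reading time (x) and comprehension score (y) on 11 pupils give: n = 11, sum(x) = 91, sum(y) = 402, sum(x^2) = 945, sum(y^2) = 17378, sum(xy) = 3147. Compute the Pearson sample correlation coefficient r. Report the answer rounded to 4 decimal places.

Numerator: nΣxy − (Σx)(Σy) = 11·3147 − (91)(402) = -1965
Denominator: √[(nΣx²−(Σx)²)(nΣy²−(Σy)²)]
  nΣx²−(Σx)² = 11·945 − 8281 = 2114;  nΣy²−(Σy)² = 11·17378 − 161604 = 29554
  √(2114·29554) = √62477156 = 7904.2492
r = -1965 / 7904.2492 = -0.2486

-0.2486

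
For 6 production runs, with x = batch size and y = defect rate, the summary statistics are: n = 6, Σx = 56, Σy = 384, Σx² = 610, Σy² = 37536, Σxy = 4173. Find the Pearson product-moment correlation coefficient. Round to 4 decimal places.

0.5536

S_xy = nΣxy − ΣxΣy = 6·4173 − 56·384 = 25038 − 21504 = 3534
S_xx = nΣx² − (Σx)² = 6·610 − 56² = 3660 − 3136 = 524
S_yy = nΣy² − (Σy)² = 6·37536 − 384² = 225216 − 147456 = 77760
r = S_xy / √(S_xx·S_yy) = 3534 / √(524·77760) = 3534 / √40746240 = 3534 / 6383.2782 = 0.5536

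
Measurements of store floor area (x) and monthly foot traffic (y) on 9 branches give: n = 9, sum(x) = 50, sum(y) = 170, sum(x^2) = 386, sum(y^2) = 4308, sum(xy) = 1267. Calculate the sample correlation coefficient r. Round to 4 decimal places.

0.9362

Numerator: nΣxy − (Σx)(Σy) = 9·1267 − (50)(170) = 2903
Denominator: √[(nΣx²−(Σx)²)(nΣy²−(Σy)²)]
  nΣx²−(Σx)² = 9·386 − 2500 = 974;  nΣy²−(Σy)² = 9·4308 − 28900 = 9872
  √(974·9872) = √9615328 = 3100.8592
r = 2903 / 3100.8592 = 0.9362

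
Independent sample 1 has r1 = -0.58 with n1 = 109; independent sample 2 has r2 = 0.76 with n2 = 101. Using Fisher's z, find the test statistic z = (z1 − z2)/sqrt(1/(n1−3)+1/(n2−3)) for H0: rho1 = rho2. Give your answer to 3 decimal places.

z1 = atanh(-0.58) = -0.662463,  z2 = atanh(0.76) = 0.996215
SE = √(1/(n1−3) + 1/(n2−3)) = √(1/106 + 1/98) = √(0.0094340 + 0.0102041) = √0.0196381 = 0.140136
z = (z1 − z2)/SE = (-0.662463 − 0.996215) / 0.140136 = -1.658678 / 0.140136 = -11.836

-11.836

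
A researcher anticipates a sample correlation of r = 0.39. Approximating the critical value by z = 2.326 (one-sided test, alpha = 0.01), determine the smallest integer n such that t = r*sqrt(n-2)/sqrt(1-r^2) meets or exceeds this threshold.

Need r·√(n−2)/√(1−r²) ≥ 2.326
√(n−2) ≥ 2.326·√(1−0.1521) / 0.39 = 2.326·0.920815 / 0.39 = 5.4918
n−2 ≥ 30.1599  ⇒  n ≥ 32.1599
Smallest integer n = 33

33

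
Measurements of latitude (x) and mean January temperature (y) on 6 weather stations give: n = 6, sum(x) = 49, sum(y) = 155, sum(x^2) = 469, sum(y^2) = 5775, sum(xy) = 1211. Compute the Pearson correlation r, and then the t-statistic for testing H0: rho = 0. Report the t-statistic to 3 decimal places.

-0.318

Numerator: nΣxy − (Σx)(Σy) = 6·1211 − (49)(155) = -329
Denominator: √[(nΣx²−(Σx)²)(nΣy²−(Σy)²)]
  nΣx²−(Σx)² = 6·469 − 2401 = 413;  nΣy²−(Σy)² = 6·5775 − 24025 = 10625
  √(413·10625) = √4388125 = 2094.7852
r = -329 / 2094.7852 = -0.1571
t = r·√(n−2)/√(1−r²) = -0.1571·√4 / √(1−0.024680) = -0.314200 / 0.987583 = -0.318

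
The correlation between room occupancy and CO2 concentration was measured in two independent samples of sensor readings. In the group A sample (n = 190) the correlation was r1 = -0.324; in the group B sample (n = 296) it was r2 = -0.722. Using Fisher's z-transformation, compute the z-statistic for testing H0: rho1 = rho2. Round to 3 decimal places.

6.151

z1 = atanh(-0.324) = -0.336110,  z2 = atanh(-0.722) = -0.911810
SE = √(1/(n1−3) + 1/(n2−3)) = √(1/187 + 1/293) = √(0.0053476 + 0.0034130) = √0.0087606 = 0.093598
z = (z1 − z2)/SE = (-0.336110 − (-0.911810)) / 0.093598 = 0.575700 / 0.093598 = 6.151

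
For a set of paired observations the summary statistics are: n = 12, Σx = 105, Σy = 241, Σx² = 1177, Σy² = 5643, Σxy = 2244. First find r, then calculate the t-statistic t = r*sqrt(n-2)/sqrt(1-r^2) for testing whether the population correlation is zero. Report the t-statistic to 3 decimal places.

Numerator: nΣxy − (Σx)(Σy) = 12·2244 − (105)(241) = 1623
Denominator: √[(nΣx²−(Σx)²)(nΣy²−(Σy)²)]
  nΣx²−(Σx)² = 12·1177 − 11025 = 3099;  nΣy²−(Σy)² = 12·5643 − 58081 = 9635
  √(3099·9635) = √29858865 = 5464.3266
r = 1623 / 5464.3266 = 0.2970
t = r·√(n−2)/√(1−r²) = 0.2970·√10 / √(1−0.088209) = 0.939196 / 0.954877 = 0.984

0.984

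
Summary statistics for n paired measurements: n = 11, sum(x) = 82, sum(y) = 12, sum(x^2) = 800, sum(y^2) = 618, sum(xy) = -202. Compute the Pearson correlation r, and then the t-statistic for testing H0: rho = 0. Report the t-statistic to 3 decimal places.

-5.115

S_xy = nΣxy − ΣxΣy = 11·(-202) − 82·12 = -2222 − 984 = -3206
S_xx = nΣx² − (Σx)² = 11·800 − 82² = 8800 − 6724 = 2076
S_yy = nΣy² − (Σy)² = 11·618 − 12² = 6798 − 144 = 6654
r = S_xy / √(S_xx·S_yy) = -3206 / √(2076·6654) = -3206 / √13813704 = -3206 / 3716.6792 = -0.8626
t = r·√(n−2)/√(1−r²) = -0.8626·√9 / √(1−0.744079) = -2.587800 / 0.505886 = -5.115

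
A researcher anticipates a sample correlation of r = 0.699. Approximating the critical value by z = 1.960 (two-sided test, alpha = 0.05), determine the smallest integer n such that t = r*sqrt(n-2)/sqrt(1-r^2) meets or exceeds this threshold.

7

Need r·√(n−2)/√(1−r²) ≥ 1.960
√(n−2) ≥ 1.960·√(1−0.488601) / 0.699 = 1.960·0.715122 / 0.699 = 2.0052
n−2 ≥ 4.0208  ⇒  n ≥ 6.0208
Smallest integer n = 7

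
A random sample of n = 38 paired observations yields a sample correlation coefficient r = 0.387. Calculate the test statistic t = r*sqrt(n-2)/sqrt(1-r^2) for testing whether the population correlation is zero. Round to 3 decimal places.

t = r·√(n−2) / √(1−r²) with r = 0.387, n = 38
  = 0.387·√36 / √(1 − 0.149769)
  = 0.387·6.000000 / 0.922080
  = 2.322000 / 0.922080 = 2.518

2.518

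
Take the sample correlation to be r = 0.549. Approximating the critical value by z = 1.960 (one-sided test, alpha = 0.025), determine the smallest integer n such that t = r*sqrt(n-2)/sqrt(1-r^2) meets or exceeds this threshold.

r√(n−2)/√(1−r²) ≥ 1.960  ⇔  n−2 ≥ (1.960)²·(1−r²)/r²
(1−r²)/r² = (1−0.301401)/0.301401 = 2.3178
n ≥ 2 + 3.8416·2.3178 = 2 + 8.9041 = 10.9041
⌈10.9041⌉ = 11

11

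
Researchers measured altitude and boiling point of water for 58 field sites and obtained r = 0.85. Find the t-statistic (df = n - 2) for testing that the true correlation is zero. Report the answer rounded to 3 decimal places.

12.075

1 − r² = 1 − 0.7225 = 0.2775;  √(1−r²) = 0.526783
√(n−2) = √56 = 7.483315
t = r·√(n−2)/√(1−r²) = 0.85 · 7.483315 / 0.526783 = 12.075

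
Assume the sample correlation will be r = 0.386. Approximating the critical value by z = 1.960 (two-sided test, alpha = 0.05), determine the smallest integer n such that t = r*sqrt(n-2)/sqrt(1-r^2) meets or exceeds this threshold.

24

r√(n−2)/√(1−r²) ≥ 1.960  ⇔  n−2 ≥ (1.960)²·(1−r²)/r²
(1−r²)/r² = (1−0.148996)/0.148996 = 5.7116
n ≥ 2 + 3.8416·5.7116 = 2 + 21.9417 = 23.9417
⌈23.9417⌉ = 24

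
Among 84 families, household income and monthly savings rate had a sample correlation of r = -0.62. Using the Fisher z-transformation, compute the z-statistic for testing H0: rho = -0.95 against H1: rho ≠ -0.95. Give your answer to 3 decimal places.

9.961

z_r = atanh(-0.62) = -0.725005,  z_0 = atanh(-0.95) = -1.831781
SE = 1/√(n−3) = 1/√81 = 0.111111
z = (z_r − z_0)/SE = (-0.725005 − (-1.831781)) / 0.111111 = 1.106776 / 0.111111 = 9.961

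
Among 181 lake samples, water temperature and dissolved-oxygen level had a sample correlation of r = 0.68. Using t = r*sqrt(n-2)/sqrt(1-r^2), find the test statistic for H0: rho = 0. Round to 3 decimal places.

1 − r² = 1 − 0.4624 = 0.5376;  √(1−r²) = 0.733212
√(n−2) = √179 = 13.379088
t = r·√(n−2)/√(1−r²) = 0.68 · 13.379088 / 0.733212 = 12.408

12.408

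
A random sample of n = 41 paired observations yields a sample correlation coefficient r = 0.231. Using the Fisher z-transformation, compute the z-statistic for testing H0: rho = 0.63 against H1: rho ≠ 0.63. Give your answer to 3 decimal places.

-3.120

Fisher z: atanh(0.231) = 0.235246, atanh(0.63) = 0.741416
z = (z_r − z_0)·√(n−3) = (0.235246 − 0.741416)·√38 = -0.506170 · 6.164414 = -3.120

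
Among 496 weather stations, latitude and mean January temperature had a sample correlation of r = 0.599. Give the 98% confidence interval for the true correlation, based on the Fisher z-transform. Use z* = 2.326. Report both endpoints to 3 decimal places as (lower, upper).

Fisher z: z_r = atanh(r) = ½·ln((1+0.599)/(1−0.599)) = 0.691586
SE(z) = 1/√(n−3) = 1/√493 = 0.045038
98% ⇒ z* = 2.326; margin = 2.326·0.045038 = 0.104758
CI on z-scale: (0.586828, 0.796344)
Back-transform: tanh(0.586828) = 0.527610, tanh(0.796344) = 0.661988

(0.528, 0.662)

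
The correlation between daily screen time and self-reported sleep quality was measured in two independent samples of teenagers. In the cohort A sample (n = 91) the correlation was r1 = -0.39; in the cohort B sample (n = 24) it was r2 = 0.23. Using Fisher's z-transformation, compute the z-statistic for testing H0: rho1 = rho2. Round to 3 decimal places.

z1 = atanh(-0.39) = -0.411800,  z2 = atanh(0.23) = 0.234189
SE = √(1/(n1−3) + 1/(n2−3)) = √(1/88 + 1/21) = √(0.0113636 + 0.0476190) = √0.0589826 = 0.242863
z = (z1 − z2)/SE = (-0.411800 − 0.234189) / 0.242863 = -0.645989 / 0.242863 = -2.660

-2.660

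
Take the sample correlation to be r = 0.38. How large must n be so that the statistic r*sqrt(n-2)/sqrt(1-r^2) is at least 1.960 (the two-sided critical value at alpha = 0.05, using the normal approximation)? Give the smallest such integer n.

25

Need r·√(n−2)/√(1−r²) ≥ 1.960
√(n−2) ≥ 1.960·√(1−0.1444) / 0.38 = 1.960·0.924986 / 0.38 = 4.7710
n−2 ≥ 22.7624  ⇒  n ≥ 24.7624
Smallest integer n = 25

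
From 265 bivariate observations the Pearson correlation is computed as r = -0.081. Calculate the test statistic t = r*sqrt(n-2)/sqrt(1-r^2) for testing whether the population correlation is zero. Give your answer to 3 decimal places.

t = r·√(n−2) / √(1−r²) with r = -0.081, n = 265
  = -0.081·√263 / √(1 − 0.006561)
  = -0.081·16.217275 / 0.996714
  = -1.313599 / 0.996714 = -1.318

-1.318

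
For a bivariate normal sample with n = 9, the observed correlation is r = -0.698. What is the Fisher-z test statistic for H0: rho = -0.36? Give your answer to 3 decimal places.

-1.192

z_r = atanh(-0.698) = -0.863390,  z_0 = atanh(-0.36) = -0.376886
SE = 1/√(n−3) = 1/√6 = 0.408248
z = (z_r − z_0)/SE = (-0.863390 − (-0.376886)) / 0.408248 = -0.486504 / 0.408248 = -1.192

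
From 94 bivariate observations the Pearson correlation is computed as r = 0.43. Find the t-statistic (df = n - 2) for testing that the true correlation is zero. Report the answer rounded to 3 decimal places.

4.568

1 − r² = 1 − 0.1849 = 0.8151;  √(1−r²) = 0.902829
√(n−2) = √92 = 9.591663
t = r·√(n−2)/√(1−r²) = 0.43 · 9.591663 / 0.902829 = 4.568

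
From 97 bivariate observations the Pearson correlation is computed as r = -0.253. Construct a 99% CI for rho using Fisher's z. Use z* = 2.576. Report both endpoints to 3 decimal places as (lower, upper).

z_r = atanh(-0.253) = -0.258615;  SE = 1/√(n−3) = 1/√94 = 0.103142
z-limits: -0.258615 ± 2.576·0.103142 = -0.258615 ± 0.265694 = [-0.524309, 0.007079]
ρ-limits: (tanh -0.524309, tanh 0.007079) = (-0.481, 0.007)

(-0.481, 0.007)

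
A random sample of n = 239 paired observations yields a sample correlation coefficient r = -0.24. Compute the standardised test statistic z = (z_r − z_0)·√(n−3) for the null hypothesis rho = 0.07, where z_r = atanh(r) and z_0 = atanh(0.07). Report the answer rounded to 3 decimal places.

Fisher z: atanh(-0.24) = -0.244774, atanh(0.07) = 0.070115
z = (z_r − z_0)·√(n−3) = (-0.244774 − 0.070115)·√236 = -0.314889 · 15.362291 = -4.837

-4.837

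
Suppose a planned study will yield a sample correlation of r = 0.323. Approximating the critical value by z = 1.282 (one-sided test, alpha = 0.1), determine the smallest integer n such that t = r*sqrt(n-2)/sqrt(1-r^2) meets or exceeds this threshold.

Need r·√(n−2)/√(1−r²) ≥ 1.282
√(n−2) ≥ 1.282·√(1−0.104329) / 0.323 = 1.282·0.946399 / 0.323 = 3.7563
n−2 ≥ 14.1098  ⇒  n ≥ 16.1098
Smallest integer n = 17

17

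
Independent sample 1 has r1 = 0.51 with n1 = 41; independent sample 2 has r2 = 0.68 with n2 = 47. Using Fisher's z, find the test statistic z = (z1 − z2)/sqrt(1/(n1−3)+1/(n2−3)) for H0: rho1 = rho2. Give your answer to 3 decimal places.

Fisher z-transforms: z1 = atanh(0.51) = 0.562730, z2 = atanh(0.68) = 0.829114; difference d = -0.266384
Var(d) = 1/38 + 1/44 = 0.0263158 + 0.0227273 = 0.0490431
z = d/√Var(d) = -0.266384 / √0.0490431 = -0.266384 / 0.221457 = -1.203

-1.203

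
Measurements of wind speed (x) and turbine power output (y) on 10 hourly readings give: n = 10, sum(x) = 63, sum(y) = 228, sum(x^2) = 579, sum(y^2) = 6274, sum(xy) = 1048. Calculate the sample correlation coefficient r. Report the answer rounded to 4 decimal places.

-0.8776

S_xy = nΣxy − ΣxΣy = 10·1048 − 63·228 = 10480 − 14364 = -3884
S_xx = nΣx² − (Σx)² = 10·579 − 63² = 5790 − 3969 = 1821
S_yy = nΣy² − (Σy)² = 10·6274 − 228² = 62740 − 51984 = 10756
r = S_xy / √(S_xx·S_yy) = -3884 / √(1821·10756) = -3884 / √19586676 = -3884 / 4425.6837 = -0.8776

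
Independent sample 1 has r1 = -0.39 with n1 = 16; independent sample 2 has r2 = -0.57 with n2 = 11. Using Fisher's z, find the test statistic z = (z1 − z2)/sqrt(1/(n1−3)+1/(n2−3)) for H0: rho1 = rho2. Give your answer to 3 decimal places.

0.525

z1 = atanh(-0.39) = -0.411800,  z2 = atanh(-0.57) = -0.647523
SE = √(1/(n1−3) + 1/(n2−3)) = √(1/13 + 1/8) = √(0.0769231 + 0.1250000) = √0.2019231 = 0.449359
z = (z1 − z2)/SE = (-0.411800 − (-0.647523)) / 0.449359 = 0.235723 / 0.449359 = 0.525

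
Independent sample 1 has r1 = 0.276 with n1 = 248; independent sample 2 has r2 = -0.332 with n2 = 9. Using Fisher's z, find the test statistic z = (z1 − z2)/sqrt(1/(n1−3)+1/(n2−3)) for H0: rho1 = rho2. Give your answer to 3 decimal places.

Fisher z-transforms: z1 = atanh(0.276) = 0.283347, z2 = atanh(-0.332) = -0.345074; difference d = 0.628421
Var(d) = 1/245 + 1/6 = 0.0040816 + 0.1666667 = 0.1707483
z = d/√Var(d) = 0.628421 / √0.1707483 = 0.628421 / 0.413217 = 1.521

1.521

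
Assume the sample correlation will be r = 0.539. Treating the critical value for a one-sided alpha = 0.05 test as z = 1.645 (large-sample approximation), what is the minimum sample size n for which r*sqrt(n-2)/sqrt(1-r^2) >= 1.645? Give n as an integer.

9

r√(n−2)/√(1−r²) ≥ 1.645  ⇔  n−2 ≥ (1.645)²·(1−r²)/r²
(1−r²)/r² = (1−0.290521)/0.290521 = 2.4421
n ≥ 2 + 2.706025·2.4421 = 2 + 6.6084 = 8.6084
⌈8.6084⌉ = 9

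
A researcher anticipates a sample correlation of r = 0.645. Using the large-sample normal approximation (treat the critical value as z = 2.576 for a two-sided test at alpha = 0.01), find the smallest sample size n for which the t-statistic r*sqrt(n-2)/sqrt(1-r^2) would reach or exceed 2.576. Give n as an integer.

r√(n−2)/√(1−r²) ≥ 2.576  ⇔  n−2 ≥ (2.576)²·(1−r²)/r²
(1−r²)/r² = (1−0.416025)/0.416025 = 1.4037
n ≥ 2 + 6.635776·1.4037 = 2 + 9.3146 = 11.3146
⌈11.3146⌉ = 12

12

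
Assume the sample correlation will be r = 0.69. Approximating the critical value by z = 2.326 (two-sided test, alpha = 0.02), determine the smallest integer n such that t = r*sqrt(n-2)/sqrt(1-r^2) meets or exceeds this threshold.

8

Need r·√(n−2)/√(1−r²) ≥ 2.326
√(n−2) ≥ 2.326·√(1−0.4761) / 0.69 = 2.326·0.723809 / 0.69 = 2.4400
n−2 ≥ 5.9536  ⇒  n ≥ 7.9536
Smallest integer n = 8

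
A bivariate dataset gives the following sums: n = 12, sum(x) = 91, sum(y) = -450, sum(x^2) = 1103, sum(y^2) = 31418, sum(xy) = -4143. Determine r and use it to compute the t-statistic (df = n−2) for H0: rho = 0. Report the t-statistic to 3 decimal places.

-0.988

S_xy = nΣxy − ΣxΣy = 12·(-4143) − 91·(-450) = -49716 − (-40950) = -8766
S_xx = nΣx² − (Σx)² = 12·1103 − 91² = 13236 − 8281 = 4955
S_yy = nΣy² − (Σy)² = 12·31418 − (-450)² = 377016 − 202500 = 174516
r = S_xy / √(S_xx·S_yy) = -8766 / √(4955·174516) = -8766 / √864726780 = -8766 / 29406.2371 = -0.2981
t = r·√(n−2)/√(1−r²) = -0.2981·√10 / √(1−0.088864) = -0.942675 / 0.954534 = -0.988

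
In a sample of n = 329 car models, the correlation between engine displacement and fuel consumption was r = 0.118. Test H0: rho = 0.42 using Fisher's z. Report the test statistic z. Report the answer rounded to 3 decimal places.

z_r = atanh(0.118) = 0.118552,  z_0 = atanh(0.42) = 0.447692
SE = 1/√(n−3) = 1/√326 = 0.055385
z = (z_r − z_0)/SE = (0.118552 − 0.447692) / 0.055385 = -0.329140 / 0.055385 = -5.943

-5.943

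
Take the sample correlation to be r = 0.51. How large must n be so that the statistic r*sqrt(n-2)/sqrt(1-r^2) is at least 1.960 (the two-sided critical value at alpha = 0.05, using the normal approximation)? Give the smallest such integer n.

13

r√(n−2)/√(1−r²) ≥ 1.960  ⇔  n−2 ≥ (1.960)²·(1−r²)/r²
(1−r²)/r² = (1−0.2601)/0.2601 = 2.8447
n ≥ 2 + 3.8416·2.8447 = 2 + 10.9282 = 12.9282
⌈12.9282⌉ = 13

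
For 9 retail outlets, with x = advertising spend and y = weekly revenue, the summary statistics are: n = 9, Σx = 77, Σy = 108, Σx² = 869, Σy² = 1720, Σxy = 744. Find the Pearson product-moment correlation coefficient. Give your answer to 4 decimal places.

Numerator: nΣxy − (Σx)(Σy) = 9·744 − (77)(108) = -1620
Denominator: √[(nΣx²−(Σx)²)(nΣy²−(Σy)²)]
  nΣx²−(Σx)² = 9·869 − 5929 = 1892;  nΣy²−(Σy)² = 9·1720 − 11664 = 3816
  √(1892·3816) = √7219872 = 2686.9820
r = -1620 / 2686.9820 = -0.6029

-0.6029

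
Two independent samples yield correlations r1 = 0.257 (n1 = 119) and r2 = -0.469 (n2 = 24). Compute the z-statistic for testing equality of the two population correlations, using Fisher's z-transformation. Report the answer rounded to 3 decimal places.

3.254

z1 = atanh(0.257) = 0.262894,  z2 = atanh(-0.469) = -0.508788
SE = √(1/(n1−3) + 1/(n2−3)) = √(1/116 + 1/21) = √(0.0086207 + 0.0476190) = √0.0562397 = 0.237149
z = (z1 − z2)/SE = (0.262894 − (-0.508788)) / 0.237149 = 0.771682 / 0.237149 = 3.254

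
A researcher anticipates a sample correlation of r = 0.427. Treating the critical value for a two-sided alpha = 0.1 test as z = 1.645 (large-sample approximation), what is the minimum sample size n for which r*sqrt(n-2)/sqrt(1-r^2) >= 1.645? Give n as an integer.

r√(n−2)/√(1−r²) ≥ 1.645  ⇔  n−2 ≥ (1.645)²·(1−r²)/r²
(1−r²)/r² = (1−0.182329)/0.182329 = 4.4846
n ≥ 2 + 2.706025·4.4846 = 2 + 12.1354 = 14.1354
⌈14.1354⌉ = 15

15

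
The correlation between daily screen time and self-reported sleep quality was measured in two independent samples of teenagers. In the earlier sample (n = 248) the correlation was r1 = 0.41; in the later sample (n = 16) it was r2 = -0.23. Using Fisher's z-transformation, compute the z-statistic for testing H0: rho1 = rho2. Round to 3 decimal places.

z1 = atanh(0.41) = 0.435611,  z2 = atanh(-0.23) = -0.234189
SE = √(1/(n1−3) + 1/(n2−3)) = √(1/245 + 1/13) = √(0.0040816 + 0.0769231) = √0.0810047 = 0.284613
z = (z1 − z2)/SE = (0.435611 − (-0.234189)) / 0.284613 = 0.669800 / 0.284613 = 2.353

2.353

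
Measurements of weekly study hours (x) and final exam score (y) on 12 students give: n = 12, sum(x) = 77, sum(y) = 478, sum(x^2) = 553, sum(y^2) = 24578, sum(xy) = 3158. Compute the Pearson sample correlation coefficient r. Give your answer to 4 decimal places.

0.1590

Numerator: nΣxy − (Σx)(Σy) = 12·3158 − (77)(478) = 1090
Denominator: √[(nΣx²−(Σx)²)(nΣy²−(Σy)²)]
  nΣx²−(Σx)² = 12·553 − 5929 = 707;  nΣy²−(Σy)² = 12·24578 − 228484 = 66452
  √(707·66452) = √46981564 = 6854.3099
r = 1090 / 6854.3099 = 0.1590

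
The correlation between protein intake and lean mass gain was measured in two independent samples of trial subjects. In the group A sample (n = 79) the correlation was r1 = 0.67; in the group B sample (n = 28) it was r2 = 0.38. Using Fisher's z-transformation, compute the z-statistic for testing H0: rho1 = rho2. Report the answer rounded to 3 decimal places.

z1 = atanh(0.67) = 0.810743,  z2 = atanh(0.38) = 0.400060
SE = √(1/(n1−3) + 1/(n2−3)) = √(1/76 + 1/25) = √(0.0131579 + 0.0400000) = √0.0531579 = 0.230560
z = (z1 − z2)/SE = (0.810743 − 0.400060) / 0.230560 = 0.410683 / 0.230560 = 1.781

1.781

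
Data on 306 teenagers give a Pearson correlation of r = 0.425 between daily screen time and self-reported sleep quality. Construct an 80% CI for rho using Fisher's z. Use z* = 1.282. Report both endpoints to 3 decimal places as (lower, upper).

(0.363, 0.483)

Fisher z: z_r = atanh(r) = ½·ln((1+0.425)/(1−0.425)) = 0.453779
SE(z) = 1/√(n−3) = 1/√303 = 0.057448
80% ⇒ z* = 1.282; margin = 1.282·0.057448 = 0.073648
CI on z-scale: (0.380131, 0.527427)
Back-transform: tanh(0.380131) = 0.362821, tanh(0.527427) = 0.483412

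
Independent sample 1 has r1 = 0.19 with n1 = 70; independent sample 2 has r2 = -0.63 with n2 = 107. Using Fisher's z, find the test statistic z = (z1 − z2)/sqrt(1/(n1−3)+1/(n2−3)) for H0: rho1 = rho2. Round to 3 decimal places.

5.961

z1 = atanh(0.19) = 0.192337,  z2 = atanh(-0.63) = -0.741416
SE = √(1/(n1−3) + 1/(n2−3)) = √(1/67 + 1/104) = √(0.0149254 + 0.0096154) = √0.0245408 = 0.156655
z = (z1 − z2)/SE = (0.192337 − (-0.741416)) / 0.156655 = 0.933753 / 0.156655 = 5.961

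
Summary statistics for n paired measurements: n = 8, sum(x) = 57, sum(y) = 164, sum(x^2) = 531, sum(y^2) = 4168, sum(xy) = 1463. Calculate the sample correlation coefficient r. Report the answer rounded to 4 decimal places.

S_xy = nΣxy − ΣxΣy = 8·1463 − 57·164 = 11704 − 9348 = 2356
S_xx = nΣx² − (Σx)² = 8·531 − 57² = 4248 − 3249 = 999
S_yy = nΣy² − (Σy)² = 8·4168 − 164² = 33344 − 26896 = 6448
r = S_xy / √(S_xx·S_yy) = 2356 / √(999·6448) = 2356 / √6441552 = 2356 / 2538.0213 = 0.9283

0.9283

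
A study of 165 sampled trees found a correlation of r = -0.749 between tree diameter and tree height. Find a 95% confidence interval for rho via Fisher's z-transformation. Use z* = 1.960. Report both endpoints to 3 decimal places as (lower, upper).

z_r = atanh(-0.749) = -0.970673;  SE = 1/√(n−3) = 1/√162 = 0.078567
z-limits: -0.970673 ± 1.960·0.078567 = -0.970673 ± 0.153991 = [-1.124664, -0.816682]
ρ-limits: (tanh -1.124664, tanh -0.816682) = (-0.809, -0.673)

(-0.809, -0.673)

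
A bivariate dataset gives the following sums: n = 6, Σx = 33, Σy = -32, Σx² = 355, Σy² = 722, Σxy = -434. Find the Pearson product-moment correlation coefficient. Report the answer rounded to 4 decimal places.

-0.8342

S_xy = nΣxy − ΣxΣy = 6·(-434) − 33·(-32) = -2604 − (-1056) = -1548
S_xx = nΣx² − (Σx)² = 6·355 − 33² = 2130 − 1089 = 1041
S_yy = nΣy² − (Σy)² = 6·722 − (-32)² = 4332 − 1024 = 3308
r = S_xy / √(S_xx·S_yy) = -1548 / √(1041·3308) = -1548 / √3443628 = -1548 / 1855.7015 = -0.8342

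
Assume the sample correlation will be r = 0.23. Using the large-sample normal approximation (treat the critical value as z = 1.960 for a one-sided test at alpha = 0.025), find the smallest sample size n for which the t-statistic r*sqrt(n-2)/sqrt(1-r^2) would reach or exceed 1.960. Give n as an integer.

71

r√(n−2)/√(1−r²) ≥ 1.960  ⇔  n−2 ≥ (1.960)²·(1−r²)/r²
(1−r²)/r² = (1−0.0529)/0.0529 = 17.9036
n ≥ 2 + 3.8416·17.9036 = 2 + 68.7785 = 70.7785
⌈70.7785⌉ = 71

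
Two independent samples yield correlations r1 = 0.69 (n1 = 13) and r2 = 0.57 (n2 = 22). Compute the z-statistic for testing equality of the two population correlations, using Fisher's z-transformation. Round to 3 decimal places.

0.513

Fisher z-transforms: z1 = atanh(0.69) = 0.847956, z2 = atanh(0.57) = 0.647523; difference d = 0.200433
Var(d) = 1/10 + 1/19 = 0.1000000 + 0.0526316 = 0.1526316
z = d/√Var(d) = 0.200433 / √0.1526316 = 0.200433 / 0.390681 = 0.513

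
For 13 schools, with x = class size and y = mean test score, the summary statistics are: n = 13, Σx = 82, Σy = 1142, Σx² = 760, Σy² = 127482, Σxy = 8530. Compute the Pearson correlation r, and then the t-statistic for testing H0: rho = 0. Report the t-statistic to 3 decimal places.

2.001

Numerator: nΣxy − (Σx)(Σy) = 13·8530 − (82)(1142) = 17246
Denominator: √[(nΣx²−(Σx)²)(nΣy²−(Σy)²)]
  nΣx²−(Σx)² = 13·760 − 6724 = 3156;  nΣy²−(Σy)² = 13·127482 − 1304164 = 353102
  √(3156·353102) = √1114389912 = 33382.4791
r = 17246 / 33382.4791 = 0.5166
t = r·√(n−2)/√(1−r²) = 0.5166·√11 / √(1−0.266876) = 1.713368 / 0.856227 = 2.001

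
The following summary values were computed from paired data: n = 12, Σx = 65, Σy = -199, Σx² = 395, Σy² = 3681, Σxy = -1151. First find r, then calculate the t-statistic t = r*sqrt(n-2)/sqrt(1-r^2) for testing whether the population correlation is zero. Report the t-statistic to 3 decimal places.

-2.203

S_xy = nΣxy − ΣxΣy = 12·(-1151) − 65·(-199) = -13812 − (-12935) = -877
S_xx = nΣx² − (Σx)² = 12·395 − 65² = 4740 − 4225 = 515
S_yy = nΣy² − (Σy)² = 12·3681 − (-199)² = 44172 − 39601 = 4571
r = S_xy / √(S_xx·S_yy) = -877 / √(515·4571) = -877 / √2354065 = -877 / 1534.2963 = -0.5716
t = r·√(n−2)/√(1−r²) = -0.5716·√10 / √(1−0.326727) = -1.807558 / 0.820532 = -2.203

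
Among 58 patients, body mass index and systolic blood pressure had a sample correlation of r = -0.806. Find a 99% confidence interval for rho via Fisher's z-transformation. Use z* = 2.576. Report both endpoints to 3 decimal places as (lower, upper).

(-0.898, -0.646)

Fisher z: z_r = atanh(r) = ½·ln((1+(-0.806))/(1−(-0.806))) = -1.115506
SE(z) = 1/√(n−3) = 1/√55 = 0.134840
99% ⇒ z* = 2.576; margin = 2.576·0.134840 = 0.347348
CI on z-scale: (-1.462854, -0.768158)
Back-transform: tanh(-1.462854) = -0.898205, tanh(-0.768158) = -0.645857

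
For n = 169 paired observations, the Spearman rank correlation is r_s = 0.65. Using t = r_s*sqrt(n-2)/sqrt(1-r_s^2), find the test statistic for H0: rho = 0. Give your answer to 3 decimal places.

11.053

t = r_s·√(n−2) / √(1−r_s²) with r_s = 0.65, n = 169
  = 0.65·√167 / √(1 − 0.4225)
  = 0.65·12.922848 / 0.759934
  = 8.399851 / 0.759934 = 11.053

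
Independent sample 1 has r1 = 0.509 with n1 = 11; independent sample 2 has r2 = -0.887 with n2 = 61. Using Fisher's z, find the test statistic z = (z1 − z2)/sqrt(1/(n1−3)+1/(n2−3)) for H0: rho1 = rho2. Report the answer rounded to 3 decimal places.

5.221

Fisher z-transforms: z1 = atanh(0.509) = 0.561379, z2 = atanh(-0.887) = -1.407678; difference d = 1.969057
Var(d) = 1/8 + 1/58 = 0.1250000 + 0.0172414 = 0.1422414
z = d/√Var(d) = 1.969057 / √0.1422414 = 1.969057 / 0.377149 = 5.221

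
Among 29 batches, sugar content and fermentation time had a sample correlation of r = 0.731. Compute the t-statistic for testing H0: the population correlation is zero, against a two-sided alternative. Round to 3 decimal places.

1 − r² = 1 − 0.534361 = 0.465639;  √(1−r²) = 0.682377
√(n−2) = √27 = 5.196152
t = r·√(n−2)/√(1−r²) = 0.731 · 5.196152 / 0.682377 = 5.566

5.566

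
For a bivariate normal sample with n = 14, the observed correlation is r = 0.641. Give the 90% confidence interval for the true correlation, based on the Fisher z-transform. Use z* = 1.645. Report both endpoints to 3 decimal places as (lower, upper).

(0.258, 0.850)

Fisher z: z_r = atanh(r) = ½·ln((1+0.641)/(1−0.641)) = 0.759869
SE(z) = 1/√(n−3) = 1/√11 = 0.301511
90% ⇒ z* = 1.645; margin = 1.645·0.301511 = 0.495986
CI on z-scale: (0.263883, 1.255855)
Back-transform: tanh(0.263883) = 0.257924, tanh(1.255855) = 0.849917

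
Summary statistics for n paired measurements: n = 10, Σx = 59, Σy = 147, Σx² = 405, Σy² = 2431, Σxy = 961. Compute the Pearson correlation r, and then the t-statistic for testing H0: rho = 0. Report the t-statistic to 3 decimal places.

3.265

S_xy = nΣxy − ΣxΣy = 10·961 − 59·147 = 9610 − 8673 = 937
S_xx = nΣx² − (Σx)² = 10·405 − 59² = 4050 − 3481 = 569
S_yy = nΣy² − (Σy)² = 10·2431 − 147² = 24310 − 21609 = 2701
r = S_xy / √(S_xx·S_yy) = 937 / √(569·2701) = 937 / √1536869 = 937 / 1239.7052 = 0.7558
t = r·√(n−2)/√(1−r²) = 0.7558·√8 / √(1−0.571234) = 2.137725 / 0.654802 = 3.265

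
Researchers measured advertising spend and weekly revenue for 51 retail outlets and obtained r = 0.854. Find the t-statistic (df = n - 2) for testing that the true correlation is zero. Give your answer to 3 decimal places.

11.490

t = r·√(n−2) / √(1−r²) with r = 0.854, n = 51
  = 0.854·√49 / √(1 − 0.729316)
  = 0.854·7.000000 / 0.520273
  = 5.978000 / 0.520273 = 11.490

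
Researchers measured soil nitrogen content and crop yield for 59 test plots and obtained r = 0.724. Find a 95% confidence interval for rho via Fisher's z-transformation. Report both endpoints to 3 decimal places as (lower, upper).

Fisher z: z_r = atanh(r) = ½·ln((1+0.724)/(1−0.724)) = 0.916001
SE(z) = 1/√(n−3) = 1/√56 = 0.133631
95% ⇒ z* = 1.960; margin = 1.960·0.133631 = 0.261917
CI on z-scale: (0.654084, 1.177918)
Back-transform: tanh(0.654084) = 0.574413, tanh(1.177918) = 0.826794

(0.574, 0.827)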